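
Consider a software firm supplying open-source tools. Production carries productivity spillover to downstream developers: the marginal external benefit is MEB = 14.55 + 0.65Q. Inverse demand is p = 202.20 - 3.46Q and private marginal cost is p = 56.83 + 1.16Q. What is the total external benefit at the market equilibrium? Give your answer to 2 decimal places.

Market equilibrium (private): 56.83 + 1.16Q = 202.20 - 3.46Q → Q_m = 31.4654.
Total external benefit = ∫₀^{Q_m} (14.55 + 0.65Q) dQ = 14.55×31.4654 + ½×0.65×31.4654² = 779.5948.

779.59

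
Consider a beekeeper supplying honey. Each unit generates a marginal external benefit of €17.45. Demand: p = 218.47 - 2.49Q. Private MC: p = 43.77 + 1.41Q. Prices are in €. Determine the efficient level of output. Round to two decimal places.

Social marginal cost = private MC − MEB = 26.32 + 1.41Q.
Set SMC = demand: 26.32 + 1.41Q = 218.47 - 2.49Q → Q* = 49.2692.

Q* = 49.27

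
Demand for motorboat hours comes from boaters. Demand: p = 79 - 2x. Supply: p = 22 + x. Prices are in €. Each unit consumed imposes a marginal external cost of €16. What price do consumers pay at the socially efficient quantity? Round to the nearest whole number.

P = €52

Social marginal benefit = demand − MEC = 63 - 2x.
Set SMB = MC: 63 - 2x = 22 + x → x* = 13.6667.
Consumer price on the demand curve at x*: 79 − 2×13.6667 = 51.6666.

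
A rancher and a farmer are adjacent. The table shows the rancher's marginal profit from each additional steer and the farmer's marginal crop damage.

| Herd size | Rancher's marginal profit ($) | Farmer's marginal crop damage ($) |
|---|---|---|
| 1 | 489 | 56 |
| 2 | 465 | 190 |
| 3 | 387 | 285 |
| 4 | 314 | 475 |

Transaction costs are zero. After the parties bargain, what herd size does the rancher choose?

Bargaining reaches the level where marginal profit last exceeds marginal crop damage.
That holds through level 3 (387 ≥ 285) but not at 4 (314 < 475).

3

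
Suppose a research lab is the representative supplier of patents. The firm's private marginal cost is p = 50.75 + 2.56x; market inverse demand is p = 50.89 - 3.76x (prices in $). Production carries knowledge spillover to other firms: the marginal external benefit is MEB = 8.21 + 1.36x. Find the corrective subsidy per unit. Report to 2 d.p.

subsidy = $10.50 per unit

Social marginal cost = private MC − MEB = 42.54 + 1.20x.
Set SMC = demand: 42.54 + 1.20x = 50.89 - 3.76x → x* = 1.6835.
The Pigouvian subsidy equals MEB at x*: 8.21 + 1.36×1.6835 = 10.4996.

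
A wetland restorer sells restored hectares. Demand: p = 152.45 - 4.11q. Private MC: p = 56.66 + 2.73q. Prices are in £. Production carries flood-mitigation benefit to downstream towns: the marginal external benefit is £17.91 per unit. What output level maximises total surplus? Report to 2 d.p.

Social marginal cost = private MC − MEB = 38.75 + 2.73q.
Set SMC = demand: 38.75 + 2.73q = 152.45 - 4.11q → q* = 16.6228.

q* = 16.62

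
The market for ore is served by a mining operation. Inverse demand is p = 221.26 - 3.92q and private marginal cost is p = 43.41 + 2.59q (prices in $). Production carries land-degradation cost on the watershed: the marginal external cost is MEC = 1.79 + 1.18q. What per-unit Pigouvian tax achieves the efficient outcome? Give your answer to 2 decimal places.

Social marginal cost = private MC + MEC = 45.20 + 3.77q.
Set SMC = demand: 45.20 + 3.77q = 221.26 - 3.92q → q* = 22.8947.
The Pigouvian tax equals MEC at q*: 1.79 + 1.18×22.8947 = 28.8057.

tax = $28.81 per unit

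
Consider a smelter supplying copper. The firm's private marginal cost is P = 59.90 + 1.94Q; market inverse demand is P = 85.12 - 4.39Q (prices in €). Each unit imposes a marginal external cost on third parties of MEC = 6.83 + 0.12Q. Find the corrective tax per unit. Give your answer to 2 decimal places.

Social marginal cost = private MC + MEC = 66.73 + 2.06Q.
Set SMC = demand: 66.73 + 2.06Q = 85.12 - 4.39Q → Q* = 2.8512.
The Pigouvian tax equals MEC at Q*: 6.83 + 0.12×2.8512 = 7.1721.

tax = €7.17 per unit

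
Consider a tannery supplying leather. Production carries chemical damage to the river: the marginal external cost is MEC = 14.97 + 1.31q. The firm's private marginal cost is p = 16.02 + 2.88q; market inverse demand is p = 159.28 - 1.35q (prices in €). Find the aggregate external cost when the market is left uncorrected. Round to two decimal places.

Market equilibrium (private): 16.02 + 2.88q = 159.28 - 1.35q → q_m = 33.8676.
Total external cost = ∫₀^{q_m} (14.97 + 1.31q) dq = 14.97×33.8676 + ½×1.31×33.8676² = 1258.2924.

€1258.29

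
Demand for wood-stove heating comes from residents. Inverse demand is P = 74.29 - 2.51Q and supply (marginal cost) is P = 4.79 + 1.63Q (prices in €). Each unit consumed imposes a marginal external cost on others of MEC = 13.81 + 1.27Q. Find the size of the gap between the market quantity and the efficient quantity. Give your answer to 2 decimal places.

Market equilibrium (private): 4.79 + 1.63Q = 74.29 - 2.51Q → Q_m = 16.7874.
Social marginal benefit = demand − MEC = 60.48 - 3.78Q.
Set SMB = MC: 60.48 - 3.78Q = 4.79 + 1.63Q → Q* = 10.2939.
Gap = |16.7874 − 10.2939| = 6.4935.

6.49 units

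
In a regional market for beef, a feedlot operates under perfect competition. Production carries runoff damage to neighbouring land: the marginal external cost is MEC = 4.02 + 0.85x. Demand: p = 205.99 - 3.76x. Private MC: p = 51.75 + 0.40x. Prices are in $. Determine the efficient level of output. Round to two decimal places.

x* = 29.98

Social marginal cost = private MC + MEC = 55.77 + 1.25x.
Set SMC = demand: 55.77 + 1.25x = 205.99 - 3.76x → x* = 29.9840.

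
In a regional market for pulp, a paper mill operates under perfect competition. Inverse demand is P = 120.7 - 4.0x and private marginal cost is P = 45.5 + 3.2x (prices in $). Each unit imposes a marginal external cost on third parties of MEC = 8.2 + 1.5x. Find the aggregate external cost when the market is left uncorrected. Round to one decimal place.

Market equilibrium (private): 45.5 + 3.2x = 120.7 - 4.0x → x_m = 10.4444.
Total external cost = ∫₀^{x_m} (8.2 + 1.5x) dx = 8.2×10.4444 + ½×1.5×10.4444² = 167.4582.

$167.5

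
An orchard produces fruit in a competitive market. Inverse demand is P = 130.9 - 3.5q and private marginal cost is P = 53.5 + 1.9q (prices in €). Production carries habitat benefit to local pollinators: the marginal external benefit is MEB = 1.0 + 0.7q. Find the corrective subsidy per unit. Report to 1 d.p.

Social marginal cost = private MC − MEB = 52.5 + 1.2q.
Set SMC = demand: 52.5 + 1.2q = 130.9 - 3.5q → q* = 16.6809.
The Pigouvian subsidy equals MEB at q*: 1.0 + 0.7×16.6809 = 12.6766.

subsidy = €12.7 per unit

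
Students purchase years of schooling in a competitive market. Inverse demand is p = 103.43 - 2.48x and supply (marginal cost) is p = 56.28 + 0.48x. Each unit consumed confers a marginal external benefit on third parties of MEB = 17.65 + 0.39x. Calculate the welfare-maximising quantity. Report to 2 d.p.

x* = 25.21

Social marginal benefit = demand + MEB = 121.08 - 2.09x.
Set SMB = MC: 121.08 - 2.09x = 56.28 + 0.48x → x* = 25.2140.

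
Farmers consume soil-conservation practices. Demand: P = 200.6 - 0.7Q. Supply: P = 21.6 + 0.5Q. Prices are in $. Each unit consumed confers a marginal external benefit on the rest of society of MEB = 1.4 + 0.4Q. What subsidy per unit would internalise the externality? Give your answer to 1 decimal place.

subsidy = $91.6 per unit

Social marginal benefit = demand + MEB = 202.0 - 0.3Q.
Set SMB = MC: 202.0 - 0.3Q = 21.6 + 0.5Q → Q* = 225.5000.
The Pigouvian subsidy equals MEB at Q*: 1.4 + 0.4×225.5000 = 91.6000.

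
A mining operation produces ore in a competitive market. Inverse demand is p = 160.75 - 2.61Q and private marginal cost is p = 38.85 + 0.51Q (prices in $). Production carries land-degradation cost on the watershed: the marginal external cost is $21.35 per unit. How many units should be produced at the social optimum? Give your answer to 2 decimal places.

Q* = 32.23

Social marginal cost = private MC + MEC = 60.20 + 0.51Q.
Set SMC = demand: 60.20 + 0.51Q = 160.75 - 2.61Q → Q* = 32.2276.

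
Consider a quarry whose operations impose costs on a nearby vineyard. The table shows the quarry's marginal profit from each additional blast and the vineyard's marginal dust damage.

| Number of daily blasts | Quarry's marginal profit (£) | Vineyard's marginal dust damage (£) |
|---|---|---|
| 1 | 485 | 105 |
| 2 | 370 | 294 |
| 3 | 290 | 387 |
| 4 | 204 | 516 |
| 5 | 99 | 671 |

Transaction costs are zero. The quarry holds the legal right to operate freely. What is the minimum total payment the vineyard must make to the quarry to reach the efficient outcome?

£593

Left alone the quarry would choose level 5 (marginal profit stays positive).
Efficient level: k* = 2 (marginal profit ≥ marginal dust damage through 2).
The vineyard must at least cover the quarry's forgone profit from cutting 5→2: 290 + 204 + 99 = 593.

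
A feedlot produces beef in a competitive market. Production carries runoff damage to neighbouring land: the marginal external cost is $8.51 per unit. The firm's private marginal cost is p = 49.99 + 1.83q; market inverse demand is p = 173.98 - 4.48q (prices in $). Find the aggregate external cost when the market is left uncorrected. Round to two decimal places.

Market equilibrium (private): 49.99 + 1.83q = 173.98 - 4.48q → q_m = 19.6498.
Total external cost = MEC × q_m = 8.51 × 19.6498 = 167.2198.

$167.22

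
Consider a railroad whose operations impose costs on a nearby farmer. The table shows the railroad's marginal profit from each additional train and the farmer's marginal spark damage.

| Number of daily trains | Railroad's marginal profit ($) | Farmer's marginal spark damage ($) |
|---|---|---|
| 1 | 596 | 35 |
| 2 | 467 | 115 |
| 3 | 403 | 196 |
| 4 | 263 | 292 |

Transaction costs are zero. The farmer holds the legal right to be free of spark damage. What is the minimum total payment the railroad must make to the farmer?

$346

Efficient level: marginal profit ≥ marginal spark damage through level 3, so k* = 3.
With the farmer holding the right, the railroad must at least compensate total damage at k*: 35 + 115 + 196 = 346.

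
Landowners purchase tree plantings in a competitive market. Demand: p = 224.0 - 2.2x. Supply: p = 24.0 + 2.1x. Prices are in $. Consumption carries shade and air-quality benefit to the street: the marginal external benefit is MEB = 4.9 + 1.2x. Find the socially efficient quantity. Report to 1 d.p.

Social marginal benefit = demand + MEB = 228.9 - x.
Set SMB = MC: 228.9 - x = 24.0 + 2.1x → x* = 66.0968.

x* = 66.1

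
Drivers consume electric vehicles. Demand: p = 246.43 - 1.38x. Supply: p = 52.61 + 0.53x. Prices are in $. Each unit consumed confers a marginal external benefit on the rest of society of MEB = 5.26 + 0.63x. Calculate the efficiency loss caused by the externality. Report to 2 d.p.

DWL = $1870.03

Market equilibrium (private): 52.61 + 0.53x = 246.43 - 1.38x → x_m = 101.4764.
Social marginal benefit = demand + MEB = 251.69 - 0.75x.
Set SMB = MC: 251.69 - 0.75x = 52.61 + 0.53x → x* = 155.5313.
The loss is the area between SMB and MC from x* to x_m; with linear curves that's a triangle of height MEB(x_m).
DWL = ½ × 54.0549 × 69.1902 = 1870.0347.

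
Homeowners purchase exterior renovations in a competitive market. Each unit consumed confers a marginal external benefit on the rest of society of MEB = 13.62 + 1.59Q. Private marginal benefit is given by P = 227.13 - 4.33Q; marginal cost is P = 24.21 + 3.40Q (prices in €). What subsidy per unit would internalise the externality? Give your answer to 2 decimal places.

Social marginal benefit = demand + MEB = 240.75 - 2.74Q.
Set SMB = MC: 240.75 - 2.74Q = 24.21 + 3.40Q → Q* = 35.2671.
The Pigouvian subsidy equals MEB at Q*: 13.62 + 1.59×35.2671 = 69.6947.

subsidy = €69.69 per unit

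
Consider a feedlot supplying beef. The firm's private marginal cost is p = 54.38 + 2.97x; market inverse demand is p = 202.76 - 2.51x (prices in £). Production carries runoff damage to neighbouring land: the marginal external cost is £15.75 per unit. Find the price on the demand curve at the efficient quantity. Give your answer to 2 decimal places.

Social marginal cost = private MC + MEC = 70.13 + 2.97x.
Set SMC = demand: 70.13 + 2.97x = 202.76 - 2.51x → x* = 24.2026.
Consumer price on the demand curve at x*: 202.76 − 2.51×24.2026 = 142.0115.

P = £142.01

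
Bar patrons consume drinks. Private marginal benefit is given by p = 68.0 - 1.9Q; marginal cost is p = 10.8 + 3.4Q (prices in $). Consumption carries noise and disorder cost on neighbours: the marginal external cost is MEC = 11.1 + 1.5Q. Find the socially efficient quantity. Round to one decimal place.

Social marginal benefit = demand − MEC = 56.9 - 3.4Q.
Set SMB = MC: 56.9 - 3.4Q = 10.8 + 3.4Q → Q* = 6.7794.

Q* = 6.8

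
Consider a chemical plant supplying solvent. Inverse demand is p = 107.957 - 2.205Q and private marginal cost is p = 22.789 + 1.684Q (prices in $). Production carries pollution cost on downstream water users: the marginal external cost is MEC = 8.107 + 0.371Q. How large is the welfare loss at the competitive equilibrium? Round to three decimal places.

Market equilibrium (private): 22.789 + 1.684Q = 107.957 - 2.205Q → Q_m = 21.8997.
Social marginal cost = private MC + MEC = 30.896 + 2.055Q.
Set SMC = demand: 30.896 + 2.055Q = 107.957 - 2.205Q → Q* = 18.0894.
Height of the DWL triangle at Q_m is SMC(Q_m) − demand(Q_m) = MEC(Q_m) = 16.2318.
DWL = ½ × 3.8103 × 16.2318 = 30.9240.

DWL = $30.924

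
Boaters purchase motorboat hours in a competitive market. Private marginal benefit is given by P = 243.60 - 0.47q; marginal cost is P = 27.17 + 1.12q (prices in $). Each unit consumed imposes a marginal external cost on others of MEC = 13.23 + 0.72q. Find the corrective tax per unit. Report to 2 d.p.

tax = $76.57 per unit

Social marginal benefit = demand − MEC = 230.37 - 1.19q.
Set SMB = MC: 230.37 - 1.19q = 27.17 + 1.12q → q* = 87.9654.
The Pigouvian tax equals MEC at q*: 13.23 + 0.72×87.9654 = 76.5651.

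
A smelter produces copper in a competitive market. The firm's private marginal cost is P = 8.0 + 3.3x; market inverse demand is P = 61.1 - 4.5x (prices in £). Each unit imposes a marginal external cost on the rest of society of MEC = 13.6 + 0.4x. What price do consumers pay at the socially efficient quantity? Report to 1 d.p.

P = £39.4

Social marginal cost = private MC + MEC = 21.6 + 3.7x.
Set SMC = demand: 21.6 + 3.7x = 61.1 - 4.5x → x* = 4.8171.
Consumer price on the demand curve at x*: 61.1 − 4.5×4.8171 = 39.4231.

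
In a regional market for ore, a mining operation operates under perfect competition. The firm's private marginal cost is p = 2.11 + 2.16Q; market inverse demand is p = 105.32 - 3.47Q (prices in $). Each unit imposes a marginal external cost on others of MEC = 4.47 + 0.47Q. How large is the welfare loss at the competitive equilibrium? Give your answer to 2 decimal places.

DWL = $14.04

Market equilibrium (private): 2.11 + 2.16Q = 105.32 - 3.47Q → Q_m = 18.3321.
Social marginal cost = private MC + MEC = 6.58 + 2.63Q.
Set SMC = demand: 6.58 + 2.63Q = 105.32 - 3.47Q → Q* = 16.1869.
Height of the DWL triangle at Q_m is SMC(Q_m) − demand(Q_m) = MEC(Q_m) = 13.0861.
DWL = ½ × 2.1452 × 13.0861 = 14.0362.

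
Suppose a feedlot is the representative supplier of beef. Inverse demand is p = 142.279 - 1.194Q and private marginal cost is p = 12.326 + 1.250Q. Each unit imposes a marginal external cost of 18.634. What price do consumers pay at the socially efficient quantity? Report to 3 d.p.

P = 87.895

Social marginal cost = private MC + MEC = 30.960 + 1.250Q.
Set SMC = demand: 30.960 + 1.250Q = 142.279 - 1.194Q → Q* = 45.5479.
Consumer price on the demand curve at Q*: 142.279 − 1.194×45.5479 = 87.8948.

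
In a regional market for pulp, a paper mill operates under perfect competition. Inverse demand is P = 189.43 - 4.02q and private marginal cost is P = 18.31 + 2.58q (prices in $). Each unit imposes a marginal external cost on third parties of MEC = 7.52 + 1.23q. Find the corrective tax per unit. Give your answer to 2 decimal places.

Social marginal cost = private MC + MEC = 25.83 + 3.81q.
Set SMC = demand: 25.83 + 3.81q = 189.43 - 4.02q → q* = 20.8940.
The Pigouvian tax equals MEC at q*: 7.52 + 1.23×20.8940 = 33.2196.

tax = $33.22 per unit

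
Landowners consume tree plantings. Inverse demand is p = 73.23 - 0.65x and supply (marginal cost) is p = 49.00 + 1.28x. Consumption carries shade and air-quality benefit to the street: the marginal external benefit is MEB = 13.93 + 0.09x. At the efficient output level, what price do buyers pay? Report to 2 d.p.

Social marginal benefit = demand + MEB = 87.16 - 0.56x.
Set SMB = MC: 87.16 - 0.56x = 49.00 + 1.28x → x* = 20.7391.
Consumer price on the demand curve at x*: 73.23 − 0.65×20.7391 = 59.7496.

P = 59.75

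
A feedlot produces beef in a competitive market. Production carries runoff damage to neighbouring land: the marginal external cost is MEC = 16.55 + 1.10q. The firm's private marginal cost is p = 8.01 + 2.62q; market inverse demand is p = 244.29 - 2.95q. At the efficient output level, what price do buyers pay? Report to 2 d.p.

P = 147.11

Social marginal cost = private MC + MEC = 24.56 + 3.72q.
Set SMC = demand: 24.56 + 3.72q = 244.29 - 2.95q → q* = 32.9430.
Consumer price on the demand curve at q*: 244.29 − 2.95×32.9430 = 147.1082.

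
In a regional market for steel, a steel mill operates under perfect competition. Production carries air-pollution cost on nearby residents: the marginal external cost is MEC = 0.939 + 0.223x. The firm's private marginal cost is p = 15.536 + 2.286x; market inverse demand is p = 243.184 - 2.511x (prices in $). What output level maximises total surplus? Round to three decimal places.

x* = 45.161

Social marginal cost = private MC + MEC = 16.475 + 2.509x.
Set SMC = demand: 16.475 + 2.509x = 243.184 - 2.511x → x* = 45.1612.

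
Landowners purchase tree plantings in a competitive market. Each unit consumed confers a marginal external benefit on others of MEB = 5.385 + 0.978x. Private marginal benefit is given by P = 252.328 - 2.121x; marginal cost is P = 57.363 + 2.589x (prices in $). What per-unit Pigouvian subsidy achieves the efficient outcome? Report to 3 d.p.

subsidy = $57.888 per unit

Social marginal benefit = demand + MEB = 257.713 - 1.143x.
Set SMB = MC: 257.713 - 1.143x = 57.363 + 2.589x → x* = 53.6844.
The Pigouvian subsidy equals MEB at x*: 5.385 + 0.978×53.6844 = 57.8883.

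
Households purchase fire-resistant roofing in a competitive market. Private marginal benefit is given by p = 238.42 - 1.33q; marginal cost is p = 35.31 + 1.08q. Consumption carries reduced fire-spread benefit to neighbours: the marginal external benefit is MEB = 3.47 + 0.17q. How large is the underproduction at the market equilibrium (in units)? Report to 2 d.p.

Market equilibrium (private): 35.31 + 1.08q = 238.42 - 1.33q → q_m = 84.2780.
Social marginal benefit = demand + MEB = 241.89 - 1.16q.
Set SMB = MC: 241.89 - 1.16q = 35.31 + 1.08q → q* = 92.2232.
Gap = |84.2780 − 92.2232| = 7.9452.

7.95 units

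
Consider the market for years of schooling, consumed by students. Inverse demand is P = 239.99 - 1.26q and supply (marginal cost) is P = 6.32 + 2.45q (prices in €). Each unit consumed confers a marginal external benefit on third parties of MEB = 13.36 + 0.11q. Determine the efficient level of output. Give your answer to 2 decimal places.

Social marginal benefit = demand + MEB = 253.35 - 1.15q.
Set SMB = MC: 253.35 - 1.15q = 6.32 + 2.45q → q* = 68.6194.

q* = 68.62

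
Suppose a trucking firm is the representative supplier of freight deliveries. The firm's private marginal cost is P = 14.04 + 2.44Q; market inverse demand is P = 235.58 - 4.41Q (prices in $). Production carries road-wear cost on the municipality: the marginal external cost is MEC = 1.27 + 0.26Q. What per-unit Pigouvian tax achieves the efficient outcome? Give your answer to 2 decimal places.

tax = $9.32 per unit

Social marginal cost = private MC + MEC = 15.31 + 2.70Q.
Set SMC = demand: 15.31 + 2.70Q = 235.58 - 4.41Q → Q* = 30.9803.
The Pigouvian tax equals MEC at Q*: 1.27 + 0.26×30.9803 = 9.3249.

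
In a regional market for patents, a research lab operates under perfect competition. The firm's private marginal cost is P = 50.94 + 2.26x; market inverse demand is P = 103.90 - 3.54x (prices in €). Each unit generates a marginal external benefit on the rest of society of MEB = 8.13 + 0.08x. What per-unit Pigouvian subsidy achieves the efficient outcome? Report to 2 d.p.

Social marginal cost = private MC − MEB = 42.81 + 2.18x.
Set SMC = demand: 42.81 + 2.18x = 103.90 - 3.54x → x* = 10.6801.
The Pigouvian subsidy equals MEB at x*: 8.13 + 0.08×10.6801 = 8.9844.

subsidy = €8.98 per unit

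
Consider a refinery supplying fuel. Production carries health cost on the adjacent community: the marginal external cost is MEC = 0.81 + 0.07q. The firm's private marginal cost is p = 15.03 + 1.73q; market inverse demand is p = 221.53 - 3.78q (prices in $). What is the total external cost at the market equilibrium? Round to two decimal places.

$79.52

Market equilibrium (private): 15.03 + 1.73q = 221.53 - 3.78q → q_m = 37.4773.
Total external cost = ∫₀^{q_m} (0.81 + 0.07q) dq = 0.81×37.4773 + ½×0.07×37.4773² = 79.5158.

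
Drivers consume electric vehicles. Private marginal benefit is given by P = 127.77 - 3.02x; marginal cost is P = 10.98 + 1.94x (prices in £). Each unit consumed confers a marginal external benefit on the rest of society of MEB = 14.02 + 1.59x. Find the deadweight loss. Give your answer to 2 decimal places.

DWL = £392.88

Market equilibrium (private): 10.98 + 1.94x = 127.77 - 3.02x → x_m = 23.5464.
Social marginal benefit = demand + MEB = 141.79 - 1.43x.
Set SMB = MC: 141.79 - 1.43x = 10.98 + 1.94x → x* = 38.8160.
The loss is the area between SMB and MC from x* to x_m; with linear curves that's a triangle of height MEB(x_m).
DWL = ½ × 15.2696 × 51.4587 = 392.8769.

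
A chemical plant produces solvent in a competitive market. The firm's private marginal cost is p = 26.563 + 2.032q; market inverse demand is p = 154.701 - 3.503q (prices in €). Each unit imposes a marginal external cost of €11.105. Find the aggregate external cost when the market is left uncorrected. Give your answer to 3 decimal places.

Market equilibrium (private): 26.563 + 2.032q = 154.701 - 3.503q → q_m = 23.1505.
Total external cost = MEC × q_m = 11.105 × 23.1505 = 257.0863.

€257.086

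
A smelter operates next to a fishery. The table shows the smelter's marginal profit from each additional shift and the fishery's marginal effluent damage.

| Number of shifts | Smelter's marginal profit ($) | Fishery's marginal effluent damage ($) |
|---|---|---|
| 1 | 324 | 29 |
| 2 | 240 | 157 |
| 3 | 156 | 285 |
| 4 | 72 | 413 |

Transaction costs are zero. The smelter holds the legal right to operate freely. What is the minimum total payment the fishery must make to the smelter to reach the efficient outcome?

Left alone the smelter would choose level 4 (marginal profit stays positive).
Efficient level: k* = 2 (marginal profit ≥ marginal effluent damage through 2).
The fishery must at least cover the smelter's forgone profit from cutting 4→2: 156 + 72 = 228.

$228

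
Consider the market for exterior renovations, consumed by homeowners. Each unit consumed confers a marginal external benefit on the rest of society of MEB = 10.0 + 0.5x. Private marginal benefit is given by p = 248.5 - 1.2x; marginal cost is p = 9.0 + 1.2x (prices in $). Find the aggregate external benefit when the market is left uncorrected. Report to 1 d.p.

$3487.5

Market equilibrium (private): 9.0 + 1.2x = 248.5 - 1.2x → x_m = 99.7917.
Total external benefit = ∫₀^{x_m} (10.0 + 0.5x) dx = 10.0×99.7917 + ½×0.5×99.7917² = 3487.5128.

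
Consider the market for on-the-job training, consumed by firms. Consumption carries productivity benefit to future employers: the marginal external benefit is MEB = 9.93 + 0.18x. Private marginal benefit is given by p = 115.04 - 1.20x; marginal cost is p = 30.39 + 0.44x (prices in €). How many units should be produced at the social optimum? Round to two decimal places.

Social marginal benefit = demand + MEB = 124.97 - 1.02x.
Set SMB = MC: 124.97 - 1.02x = 30.39 + 0.44x → x* = 64.7808.

x* = 64.78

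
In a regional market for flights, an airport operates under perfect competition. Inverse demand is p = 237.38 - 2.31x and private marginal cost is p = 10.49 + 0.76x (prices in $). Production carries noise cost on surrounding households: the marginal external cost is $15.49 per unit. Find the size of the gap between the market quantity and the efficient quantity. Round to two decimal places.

5.05 units

Market equilibrium (private): 10.49 + 0.76x = 237.38 - 2.31x → x_m = 73.9055.
Social marginal cost = private MC + MEC = 25.98 + 0.76x.
Set SMC = demand: 25.98 + 0.76x = 237.38 - 2.31x → x* = 68.8599.
Gap = |73.9055 − 68.8599| = 5.0456.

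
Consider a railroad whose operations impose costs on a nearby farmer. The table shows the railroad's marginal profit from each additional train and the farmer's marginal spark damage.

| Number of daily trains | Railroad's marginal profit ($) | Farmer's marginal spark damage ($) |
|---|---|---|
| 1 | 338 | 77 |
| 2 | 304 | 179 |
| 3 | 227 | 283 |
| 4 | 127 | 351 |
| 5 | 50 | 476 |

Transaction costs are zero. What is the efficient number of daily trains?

2

Bargaining reaches the level where marginal profit last exceeds marginal spark damage.
That holds through level 2 (304 ≥ 179) but not at 3 (227 < 283).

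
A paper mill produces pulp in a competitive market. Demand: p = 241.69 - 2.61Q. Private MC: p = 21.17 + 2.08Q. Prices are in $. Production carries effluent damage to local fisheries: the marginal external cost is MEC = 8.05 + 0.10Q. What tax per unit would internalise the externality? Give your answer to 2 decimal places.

tax = $12.49 per unit

Social marginal cost = private MC + MEC = 29.22 + 2.18Q.
Set SMC = demand: 29.22 + 2.18Q = 241.69 - 2.61Q → Q* = 44.3570.
The Pigouvian tax equals MEC at Q*: 8.05 + 0.10×44.3570 = 12.4857.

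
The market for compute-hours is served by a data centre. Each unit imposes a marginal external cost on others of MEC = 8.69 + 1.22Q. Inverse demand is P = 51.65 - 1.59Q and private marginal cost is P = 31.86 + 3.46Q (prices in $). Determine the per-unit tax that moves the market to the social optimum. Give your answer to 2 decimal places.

tax = $10.85 per unit

Social marginal cost = private MC + MEC = 40.55 + 4.68Q.
Set SMC = demand: 40.55 + 4.68Q = 51.65 - 1.59Q → Q* = 1.7703.
The Pigouvian tax equals MEC at Q*: 8.69 + 1.22×1.7703 = 10.8498.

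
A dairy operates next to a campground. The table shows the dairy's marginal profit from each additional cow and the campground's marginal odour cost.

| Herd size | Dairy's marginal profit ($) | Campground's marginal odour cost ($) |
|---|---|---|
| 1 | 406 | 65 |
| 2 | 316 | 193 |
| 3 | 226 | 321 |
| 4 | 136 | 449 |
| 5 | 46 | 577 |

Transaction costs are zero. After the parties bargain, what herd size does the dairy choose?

Bargaining reaches the level where marginal profit last exceeds marginal odour cost.
That holds through level 2 (316 ≥ 193) but not at 3 (226 < 321).

2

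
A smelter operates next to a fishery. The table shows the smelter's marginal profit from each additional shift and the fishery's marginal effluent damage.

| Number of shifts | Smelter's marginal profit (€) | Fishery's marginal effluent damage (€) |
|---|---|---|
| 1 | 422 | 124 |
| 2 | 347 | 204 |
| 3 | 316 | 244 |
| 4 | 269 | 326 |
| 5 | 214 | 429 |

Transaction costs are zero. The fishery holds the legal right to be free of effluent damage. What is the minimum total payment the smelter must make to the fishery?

€572

Efficient level: marginal profit ≥ marginal effluent damage through level 3, so k* = 3.
With the fishery holding the right, the smelter must at least compensate total damage at k*: 124 + 204 + 244 = 572.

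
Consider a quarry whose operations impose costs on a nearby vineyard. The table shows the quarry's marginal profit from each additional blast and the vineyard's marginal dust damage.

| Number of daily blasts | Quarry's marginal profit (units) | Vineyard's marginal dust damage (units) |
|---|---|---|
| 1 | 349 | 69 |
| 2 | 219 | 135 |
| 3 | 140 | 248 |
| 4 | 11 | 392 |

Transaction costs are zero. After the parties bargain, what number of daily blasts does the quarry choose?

Bargaining reaches the level where marginal profit last exceeds marginal dust damage.
That holds through level 2 (219 ≥ 135) but not at 3 (140 < 248).

2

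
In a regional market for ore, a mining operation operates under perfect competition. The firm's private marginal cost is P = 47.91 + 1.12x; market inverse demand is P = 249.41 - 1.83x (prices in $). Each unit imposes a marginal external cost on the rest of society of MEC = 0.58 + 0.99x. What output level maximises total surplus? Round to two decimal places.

x* = 50.99

Social marginal cost = private MC + MEC = 48.49 + 2.11x.
Set SMC = demand: 48.49 + 2.11x = 249.41 - 1.83x → x* = 50.9949.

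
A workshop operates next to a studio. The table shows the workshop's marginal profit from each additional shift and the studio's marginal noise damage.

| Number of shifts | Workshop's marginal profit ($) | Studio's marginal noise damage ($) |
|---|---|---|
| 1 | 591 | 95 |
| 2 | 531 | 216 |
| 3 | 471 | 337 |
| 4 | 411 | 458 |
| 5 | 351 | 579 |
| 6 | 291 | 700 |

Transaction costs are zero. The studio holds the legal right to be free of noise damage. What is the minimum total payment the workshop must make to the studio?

Efficient level: marginal profit ≥ marginal noise damage through level 3, so k* = 3.
With the studio holding the right, the workshop must at least compensate total damage at k*: 95 + 216 + 337 = 648.

$648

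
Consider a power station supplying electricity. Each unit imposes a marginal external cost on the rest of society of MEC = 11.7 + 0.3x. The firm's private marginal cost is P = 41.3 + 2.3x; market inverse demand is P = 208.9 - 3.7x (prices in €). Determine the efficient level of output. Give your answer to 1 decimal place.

Social marginal cost = private MC + MEC = 53.0 + 2.6x.
Set SMC = demand: 53.0 + 2.6x = 208.9 - 3.7x → x* = 24.7460.

x* = 24.7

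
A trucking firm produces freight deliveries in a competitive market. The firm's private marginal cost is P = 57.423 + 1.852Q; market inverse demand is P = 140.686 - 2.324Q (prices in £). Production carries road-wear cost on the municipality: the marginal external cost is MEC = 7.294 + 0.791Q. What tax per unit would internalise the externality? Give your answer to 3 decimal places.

Social marginal cost = private MC + MEC = 64.717 + 2.643Q.
Set SMC = demand: 64.717 + 2.643Q = 140.686 - 2.324Q → Q* = 15.2947.
The Pigouvian tax equals MEC at Q*: 7.294 + 0.791×15.2947 = 19.3921.

tax = £19.392 per unit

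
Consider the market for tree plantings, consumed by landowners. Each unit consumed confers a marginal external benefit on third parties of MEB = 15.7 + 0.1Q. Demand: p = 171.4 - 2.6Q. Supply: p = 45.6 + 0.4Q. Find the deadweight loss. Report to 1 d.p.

DWL = 68.2

Market equilibrium (private): 45.6 + 0.4Q = 171.4 - 2.6Q → Q_m = 41.9333.
Social marginal benefit = demand + MEB = 187.1 - 2.5Q.
Set SMB = MC: 187.1 - 2.5Q = 45.6 + 0.4Q → Q* = 48.7931.
Between Q* and Q_m the wedge SMB − MC runs linearly from 0 to MEB(Q_m), so the loss is a triangle.
DWL = ½ × 6.8598 × 19.8933 = 68.2320.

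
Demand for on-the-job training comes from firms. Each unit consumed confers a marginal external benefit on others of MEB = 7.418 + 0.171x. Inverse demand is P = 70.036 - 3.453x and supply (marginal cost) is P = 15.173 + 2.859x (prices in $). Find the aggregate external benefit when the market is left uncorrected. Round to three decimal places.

$70.936

Market equilibrium (private): 15.173 + 2.859x = 70.036 - 3.453x → x_m = 8.6919.
Total external benefit = ∫₀^{x_m} (7.418 + 0.171x) dx = 7.418×8.6919 + ½×0.171×8.6919² = 70.9360.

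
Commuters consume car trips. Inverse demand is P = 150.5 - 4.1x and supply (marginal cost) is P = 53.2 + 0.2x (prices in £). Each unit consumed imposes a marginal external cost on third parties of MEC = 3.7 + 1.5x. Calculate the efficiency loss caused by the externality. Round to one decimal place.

DWL = £122.1

Market equilibrium (private): 53.2 + 0.2x = 150.5 - 4.1x → x_m = 22.6279.
Social marginal benefit = demand − MEC = 146.8 - 5.6x.
Set SMB = MC: 146.8 - 5.6x = 53.2 + 0.2x → x* = 16.1379.
The loss is the area between SMB and MC from x* to x_m; with linear curves that's a triangle of height MEC(x_m).
DWL = ½ × 6.4900 × 37.6419 = 122.1480.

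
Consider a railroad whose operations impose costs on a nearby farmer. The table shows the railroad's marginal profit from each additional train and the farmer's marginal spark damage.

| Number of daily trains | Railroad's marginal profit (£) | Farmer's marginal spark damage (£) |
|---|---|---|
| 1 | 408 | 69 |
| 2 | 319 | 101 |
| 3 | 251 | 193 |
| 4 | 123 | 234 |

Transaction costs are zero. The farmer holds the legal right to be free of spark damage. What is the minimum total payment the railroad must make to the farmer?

£363

Efficient level: marginal profit ≥ marginal spark damage through level 3, so k* = 3.
With the farmer holding the right, the railroad must at least compensate total damage at k*: 69 + 101 + 193 = 363.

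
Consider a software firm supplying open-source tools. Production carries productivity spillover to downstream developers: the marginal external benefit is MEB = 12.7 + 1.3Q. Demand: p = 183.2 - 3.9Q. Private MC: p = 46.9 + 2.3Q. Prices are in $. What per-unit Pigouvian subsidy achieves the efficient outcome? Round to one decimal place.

subsidy = $52.2 per unit

Social marginal cost = private MC − MEB = 34.2 + Q.
Set SMC = demand: 34.2 + Q = 183.2 - 3.9Q → Q* = 30.4082.
The Pigouvian subsidy equals MEB at Q*: 12.7 + 1.3×30.4082 = 52.2307.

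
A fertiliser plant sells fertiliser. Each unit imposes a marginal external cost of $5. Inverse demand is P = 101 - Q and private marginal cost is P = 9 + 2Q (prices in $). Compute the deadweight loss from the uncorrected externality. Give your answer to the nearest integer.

DWL = $4

Market equilibrium (private): 9 + 2Q = 101 - Q → Q_m = 30.6667.
Social marginal cost = private MC + MEC = 14 + 2Q.
Set SMC = demand: 14 + 2Q = 101 - Q → Q* = 29.0000.
The loss is the area between SMC and demand from Q* to Q_m; with linear curves that's a triangle of height MEC(Q_m).
DWL = ½ × 1.6667 × 5.0000 = 4.1668.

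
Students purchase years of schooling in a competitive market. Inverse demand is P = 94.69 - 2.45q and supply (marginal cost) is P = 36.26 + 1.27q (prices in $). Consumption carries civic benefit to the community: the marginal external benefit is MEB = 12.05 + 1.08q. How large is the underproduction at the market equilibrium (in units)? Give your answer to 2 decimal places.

Market equilibrium (private): 36.26 + 1.27q = 94.69 - 2.45q → q_m = 15.7070.
Social marginal benefit = demand + MEB = 106.74 - 1.37q.
Set SMB = MC: 106.74 - 1.37q = 36.26 + 1.27q → q* = 26.6970.
Gap = |15.7070 − 26.6970| = 10.9900.

10.99 units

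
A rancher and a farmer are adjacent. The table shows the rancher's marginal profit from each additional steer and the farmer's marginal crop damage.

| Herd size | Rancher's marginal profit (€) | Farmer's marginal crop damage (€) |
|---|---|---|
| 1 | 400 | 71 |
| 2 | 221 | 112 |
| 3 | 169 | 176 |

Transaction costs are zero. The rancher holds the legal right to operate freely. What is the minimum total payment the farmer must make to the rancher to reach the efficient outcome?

Left alone the rancher would choose level 3 (marginal profit stays positive).
Efficient level: k* = 2 (marginal profit ≥ marginal crop damage through 2).
The farmer must at least cover the rancher's forgone profit from cutting 3→2: 169 = 169.

€169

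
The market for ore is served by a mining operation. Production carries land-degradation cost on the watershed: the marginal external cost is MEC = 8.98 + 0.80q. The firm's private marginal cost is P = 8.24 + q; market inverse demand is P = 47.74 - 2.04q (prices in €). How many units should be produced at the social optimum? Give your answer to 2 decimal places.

Social marginal cost = private MC + MEC = 17.22 + 1.80q.
Set SMC = demand: 17.22 + 1.80q = 47.74 - 2.04q → q* = 7.9479.

q* = 7.95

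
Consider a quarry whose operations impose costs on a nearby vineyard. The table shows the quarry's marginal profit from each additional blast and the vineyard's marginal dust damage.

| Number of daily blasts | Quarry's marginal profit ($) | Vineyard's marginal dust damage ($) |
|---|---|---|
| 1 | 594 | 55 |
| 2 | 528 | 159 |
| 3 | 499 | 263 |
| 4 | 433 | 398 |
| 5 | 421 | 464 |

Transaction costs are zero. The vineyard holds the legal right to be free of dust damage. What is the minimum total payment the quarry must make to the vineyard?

$875

Efficient level: marginal profit ≥ marginal dust damage through level 4, so k* = 4.
With the vineyard holding the right, the quarry must at least compensate total damage at k*: 55 + 159 + 263 + 398 = 875.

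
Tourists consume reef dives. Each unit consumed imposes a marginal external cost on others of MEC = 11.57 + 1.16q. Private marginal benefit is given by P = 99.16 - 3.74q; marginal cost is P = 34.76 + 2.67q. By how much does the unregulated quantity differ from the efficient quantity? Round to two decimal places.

3.07 units

Market equilibrium (private): 34.76 + 2.67q = 99.16 - 3.74q → q_m = 10.0468.
Social marginal benefit = demand − MEC = 87.59 - 4.90q.
Set SMB = MC: 87.59 - 4.90q = 34.76 + 2.67q → q* = 6.9789.
Gap = |10.0468 − 6.9789| = 3.0679.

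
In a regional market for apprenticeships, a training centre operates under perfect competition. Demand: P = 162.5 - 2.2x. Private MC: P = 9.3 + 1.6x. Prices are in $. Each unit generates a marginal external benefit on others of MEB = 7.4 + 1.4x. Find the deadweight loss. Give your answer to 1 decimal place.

Market equilibrium (private): 9.3 + 1.6x = 162.5 - 2.2x → x_m = 40.3158.
Social marginal cost = private MC − MEB = 1.9 + 0.2x.
Set SMC = demand: 1.9 + 0.2x = 162.5 - 2.2x → x* = 66.9167.
Between x* and x_m the wedge demand − SMC runs linearly from 0 to MEB(x_m), so the loss is a triangle.
DWL = ½ × 26.6009 × 63.8421 = 849.1287.

DWL = $849.1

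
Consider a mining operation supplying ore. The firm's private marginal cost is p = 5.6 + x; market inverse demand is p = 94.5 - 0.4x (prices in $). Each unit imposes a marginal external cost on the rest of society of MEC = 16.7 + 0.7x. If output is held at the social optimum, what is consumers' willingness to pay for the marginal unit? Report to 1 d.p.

Social marginal cost = private MC + MEC = 22.3 + 1.7x.
Set SMC = demand: 22.3 + 1.7x = 94.5 - 0.4x → x* = 34.3810.
Consumer price on the demand curve at x*: 94.5 − 0.4×34.3810 = 80.7476.

P = $80.7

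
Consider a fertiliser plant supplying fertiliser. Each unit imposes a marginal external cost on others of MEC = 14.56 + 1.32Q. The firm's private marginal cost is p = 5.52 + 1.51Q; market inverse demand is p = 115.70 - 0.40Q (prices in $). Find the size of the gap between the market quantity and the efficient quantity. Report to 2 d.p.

Market equilibrium (private): 5.52 + 1.51Q = 115.70 - 0.40Q → Q_m = 57.6859.
Social marginal cost = private MC + MEC = 20.08 + 2.83Q.
Set SMC = demand: 20.08 + 2.83Q = 115.70 - 0.40Q → Q* = 29.6037.
Gap = |57.6859 − 29.6037| = 28.0822.

28.08 units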